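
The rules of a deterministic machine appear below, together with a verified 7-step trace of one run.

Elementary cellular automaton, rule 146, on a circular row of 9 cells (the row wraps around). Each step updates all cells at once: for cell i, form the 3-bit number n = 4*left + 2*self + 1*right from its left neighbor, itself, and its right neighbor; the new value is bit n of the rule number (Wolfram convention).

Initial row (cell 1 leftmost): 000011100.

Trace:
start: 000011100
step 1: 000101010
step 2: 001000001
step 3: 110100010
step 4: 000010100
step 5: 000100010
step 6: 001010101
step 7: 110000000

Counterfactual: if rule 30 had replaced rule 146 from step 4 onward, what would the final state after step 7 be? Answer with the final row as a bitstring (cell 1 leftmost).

010110000

(re-executing steps 4..7 under rule 30; state before step 4: 110100010)
step 4: 100110110
step 5: 111100100
step 6: 100011111
step 7: 010110000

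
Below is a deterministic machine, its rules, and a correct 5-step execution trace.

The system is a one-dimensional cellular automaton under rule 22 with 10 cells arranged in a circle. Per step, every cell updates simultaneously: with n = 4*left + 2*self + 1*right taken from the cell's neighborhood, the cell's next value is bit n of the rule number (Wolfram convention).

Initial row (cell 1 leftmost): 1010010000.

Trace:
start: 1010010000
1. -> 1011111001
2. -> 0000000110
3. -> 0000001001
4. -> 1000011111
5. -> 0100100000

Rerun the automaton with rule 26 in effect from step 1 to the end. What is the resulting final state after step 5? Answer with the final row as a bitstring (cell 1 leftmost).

(re-executing steps 1..5 under rule 26; state before step 1: 1010010000)
1. -> 0001101001
2. -> 1011000110
3. -> 0010101100
4. -> 0100001010
5. -> 1010010001

1010010001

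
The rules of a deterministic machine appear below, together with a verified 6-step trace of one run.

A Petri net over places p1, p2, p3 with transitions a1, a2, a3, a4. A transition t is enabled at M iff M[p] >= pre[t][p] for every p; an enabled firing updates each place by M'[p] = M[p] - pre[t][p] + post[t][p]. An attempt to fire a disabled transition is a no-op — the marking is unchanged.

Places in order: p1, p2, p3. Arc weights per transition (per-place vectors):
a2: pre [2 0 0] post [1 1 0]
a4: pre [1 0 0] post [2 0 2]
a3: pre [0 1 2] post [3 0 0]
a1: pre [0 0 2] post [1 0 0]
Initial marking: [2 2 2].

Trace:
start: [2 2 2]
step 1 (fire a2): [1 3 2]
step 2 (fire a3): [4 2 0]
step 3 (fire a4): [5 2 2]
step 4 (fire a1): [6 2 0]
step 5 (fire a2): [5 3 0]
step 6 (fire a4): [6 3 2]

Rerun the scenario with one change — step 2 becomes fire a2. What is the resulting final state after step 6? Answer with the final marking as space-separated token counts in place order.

(re-executing from step 2 with the substitution; state before step 2: [1 3 2])
step 2 (fire a2): [1 3 2]
step 3 (fire a4): [2 3 4]
step 4 (fire a1): [3 3 2]
step 5 (fire a2): [2 4 2]
step 6 (fire a4): [3 4 4]

3 4 4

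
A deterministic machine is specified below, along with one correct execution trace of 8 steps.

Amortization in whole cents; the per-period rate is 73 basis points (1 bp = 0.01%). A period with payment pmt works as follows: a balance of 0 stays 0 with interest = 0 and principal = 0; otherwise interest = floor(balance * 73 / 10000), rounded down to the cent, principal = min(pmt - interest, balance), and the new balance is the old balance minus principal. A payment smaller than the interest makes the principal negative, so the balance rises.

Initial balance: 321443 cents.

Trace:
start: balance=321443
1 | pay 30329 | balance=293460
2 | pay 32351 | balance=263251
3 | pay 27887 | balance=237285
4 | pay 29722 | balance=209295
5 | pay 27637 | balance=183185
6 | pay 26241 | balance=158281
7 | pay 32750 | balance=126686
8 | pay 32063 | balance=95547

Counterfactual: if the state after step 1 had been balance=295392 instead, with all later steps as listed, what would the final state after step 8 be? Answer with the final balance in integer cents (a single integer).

97580

state after step 1 := balance=295392
2 | pay 32351 | balance=265197
3 | pay 27887 | balance=239245
4 | pay 29722 | balance=211269
5 | pay 27637 | balance=185174
6 | pay 26241 | balance=160284
7 | pay 32750 | balance=128704
8 | pay 32063 | balance=97580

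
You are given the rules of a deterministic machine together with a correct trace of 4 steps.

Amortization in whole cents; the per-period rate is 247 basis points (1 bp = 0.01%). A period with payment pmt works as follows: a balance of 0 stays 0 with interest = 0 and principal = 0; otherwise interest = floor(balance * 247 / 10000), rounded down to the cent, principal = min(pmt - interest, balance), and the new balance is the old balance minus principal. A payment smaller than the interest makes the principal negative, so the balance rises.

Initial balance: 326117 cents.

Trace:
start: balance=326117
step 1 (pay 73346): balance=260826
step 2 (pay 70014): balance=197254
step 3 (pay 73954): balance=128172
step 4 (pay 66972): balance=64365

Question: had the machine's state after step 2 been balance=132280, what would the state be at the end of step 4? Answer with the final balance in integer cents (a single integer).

0

state after step 2 := balance=132280
step 3 (pay 73954): balance=61593
step 4 (pay 66972): balance=0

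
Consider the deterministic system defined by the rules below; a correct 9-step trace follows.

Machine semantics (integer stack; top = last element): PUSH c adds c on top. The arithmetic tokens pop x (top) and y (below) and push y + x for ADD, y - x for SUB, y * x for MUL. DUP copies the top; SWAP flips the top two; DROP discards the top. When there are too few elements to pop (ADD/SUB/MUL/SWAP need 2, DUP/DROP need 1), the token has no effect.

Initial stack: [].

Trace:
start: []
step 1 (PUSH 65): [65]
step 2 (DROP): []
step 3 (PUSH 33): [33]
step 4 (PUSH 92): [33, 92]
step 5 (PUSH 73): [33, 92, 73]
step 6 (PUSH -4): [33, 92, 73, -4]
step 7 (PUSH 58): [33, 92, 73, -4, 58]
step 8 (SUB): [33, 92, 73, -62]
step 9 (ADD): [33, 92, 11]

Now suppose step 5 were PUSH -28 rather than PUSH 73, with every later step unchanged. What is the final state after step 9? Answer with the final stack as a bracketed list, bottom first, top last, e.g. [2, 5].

[33, 92, -90]

(re-executing from step 5 with the substitution; state before step 5: [33, 92])
step 5 (PUSH -28): [33, 92, -28]
step 6 (PUSH -4): [33, 92, -28, -4]
step 7 (PUSH 58): [33, 92, -28, -4, 58]
step 8 (SUB): [33, 92, -28, -62]
step 9 (ADD): [33, 92, -90]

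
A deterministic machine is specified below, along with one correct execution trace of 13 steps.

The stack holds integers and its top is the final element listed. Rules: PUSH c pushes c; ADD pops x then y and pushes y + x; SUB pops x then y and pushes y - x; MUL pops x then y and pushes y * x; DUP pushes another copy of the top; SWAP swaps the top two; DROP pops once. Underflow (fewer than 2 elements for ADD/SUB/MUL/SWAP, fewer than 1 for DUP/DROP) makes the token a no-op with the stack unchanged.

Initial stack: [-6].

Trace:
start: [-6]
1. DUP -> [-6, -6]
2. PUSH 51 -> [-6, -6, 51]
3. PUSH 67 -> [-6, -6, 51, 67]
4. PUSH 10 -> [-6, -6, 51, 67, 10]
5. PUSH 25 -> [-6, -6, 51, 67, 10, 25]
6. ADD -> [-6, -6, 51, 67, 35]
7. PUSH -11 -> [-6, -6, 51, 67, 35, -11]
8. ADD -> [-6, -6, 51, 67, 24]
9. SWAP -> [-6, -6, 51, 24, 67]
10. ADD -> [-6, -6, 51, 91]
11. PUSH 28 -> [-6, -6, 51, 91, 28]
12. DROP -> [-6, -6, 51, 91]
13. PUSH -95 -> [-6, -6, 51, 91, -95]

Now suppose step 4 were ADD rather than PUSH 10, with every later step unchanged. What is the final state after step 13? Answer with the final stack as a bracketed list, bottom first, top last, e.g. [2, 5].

(re-executing from step 4 with the substitution; state before step 4: [-6, -6, 51, 67])
4. ADD -> [-6, -6, 118]
5. PUSH 25 -> [-6, -6, 118, 25]
6. ADD -> [-6, -6, 143]
7. PUSH -11 -> [-6, -6, 143, -11]
8. ADD -> [-6, -6, 132]
9. SWAP -> [-6, 132, -6]
10. ADD -> [-6, 126]
11. PUSH 28 -> [-6, 126, 28]
12. DROP -> [-6, 126]
13. PUSH -95 -> [-6, 126, -95]

[-6, 126, -95]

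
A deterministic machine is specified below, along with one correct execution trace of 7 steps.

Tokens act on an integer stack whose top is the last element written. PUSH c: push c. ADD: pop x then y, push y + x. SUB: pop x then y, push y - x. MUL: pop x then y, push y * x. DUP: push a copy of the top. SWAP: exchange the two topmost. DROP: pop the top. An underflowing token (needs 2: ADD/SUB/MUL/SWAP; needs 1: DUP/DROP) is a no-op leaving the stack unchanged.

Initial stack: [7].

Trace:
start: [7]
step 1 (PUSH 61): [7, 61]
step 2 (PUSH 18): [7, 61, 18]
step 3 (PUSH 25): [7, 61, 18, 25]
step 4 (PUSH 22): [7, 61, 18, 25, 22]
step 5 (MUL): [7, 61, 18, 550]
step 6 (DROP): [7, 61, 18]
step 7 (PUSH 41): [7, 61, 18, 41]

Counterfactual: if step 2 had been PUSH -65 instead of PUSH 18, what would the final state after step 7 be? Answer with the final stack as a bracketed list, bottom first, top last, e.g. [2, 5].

(re-executing from step 2 with the substitution; state before step 2: [7, 61])
step 2 (PUSH -65): [7, 61, -65]
step 3 (PUSH 25): [7, 61, -65, 25]
step 4 (PUSH 22): [7, 61, -65, 25, 22]
step 5 (MUL): [7, 61, -65, 550]
step 6 (DROP): [7, 61, -65]
step 7 (PUSH 41): [7, 61, -65, 41]

[7, 61, -65, 41]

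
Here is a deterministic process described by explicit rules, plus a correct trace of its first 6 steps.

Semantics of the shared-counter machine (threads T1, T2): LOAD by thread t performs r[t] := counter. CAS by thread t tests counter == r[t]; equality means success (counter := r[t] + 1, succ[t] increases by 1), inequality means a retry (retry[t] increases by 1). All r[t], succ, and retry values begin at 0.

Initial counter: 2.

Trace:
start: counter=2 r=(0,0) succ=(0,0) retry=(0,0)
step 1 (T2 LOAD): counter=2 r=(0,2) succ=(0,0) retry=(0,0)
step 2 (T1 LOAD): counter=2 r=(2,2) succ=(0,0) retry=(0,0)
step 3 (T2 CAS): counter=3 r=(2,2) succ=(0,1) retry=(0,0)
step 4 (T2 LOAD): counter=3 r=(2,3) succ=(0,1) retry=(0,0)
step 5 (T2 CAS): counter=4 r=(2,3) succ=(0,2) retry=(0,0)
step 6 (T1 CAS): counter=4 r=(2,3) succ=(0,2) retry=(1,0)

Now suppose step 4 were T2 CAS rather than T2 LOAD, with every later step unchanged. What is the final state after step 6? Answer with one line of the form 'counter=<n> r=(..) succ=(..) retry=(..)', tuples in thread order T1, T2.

counter=3 r=(2,2) succ=(0,1) retry=(1,2)

(re-executing from step 4 with the substitution; state before step 4: counter=3 r=(2,2) succ=(0,1) retry=(0,0))
step 4 (T2 CAS): counter=3 r=(2,2) succ=(0,1) retry=(0,1)
step 5 (T2 CAS): counter=3 r=(2,2) succ=(0,1) retry=(0,2)
step 6 (T1 CAS): counter=3 r=(2,2) succ=(0,1) retry=(1,2)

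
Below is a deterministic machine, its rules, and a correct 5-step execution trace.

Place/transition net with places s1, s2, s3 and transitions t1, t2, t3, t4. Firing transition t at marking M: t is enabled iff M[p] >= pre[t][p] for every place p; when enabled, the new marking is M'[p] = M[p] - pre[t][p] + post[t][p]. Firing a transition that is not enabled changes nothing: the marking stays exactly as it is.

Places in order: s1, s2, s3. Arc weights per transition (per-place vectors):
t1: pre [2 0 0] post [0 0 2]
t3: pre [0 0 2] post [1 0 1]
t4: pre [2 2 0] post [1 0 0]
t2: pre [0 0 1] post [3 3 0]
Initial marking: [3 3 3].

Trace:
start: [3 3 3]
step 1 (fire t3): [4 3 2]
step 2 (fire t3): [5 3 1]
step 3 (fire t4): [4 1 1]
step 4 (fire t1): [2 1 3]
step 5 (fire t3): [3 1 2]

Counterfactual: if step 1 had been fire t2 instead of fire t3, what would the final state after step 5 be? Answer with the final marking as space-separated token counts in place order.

(re-executing from step 1 with the substitution; state before step 1: [3 3 3])
step 1 (fire t2): [6 6 2]
step 2 (fire t3): [7 6 1]
step 3 (fire t4): [6 4 1]
step 4 (fire t1): [4 4 3]
step 5 (fire t3): [5 4 2]

5 4 2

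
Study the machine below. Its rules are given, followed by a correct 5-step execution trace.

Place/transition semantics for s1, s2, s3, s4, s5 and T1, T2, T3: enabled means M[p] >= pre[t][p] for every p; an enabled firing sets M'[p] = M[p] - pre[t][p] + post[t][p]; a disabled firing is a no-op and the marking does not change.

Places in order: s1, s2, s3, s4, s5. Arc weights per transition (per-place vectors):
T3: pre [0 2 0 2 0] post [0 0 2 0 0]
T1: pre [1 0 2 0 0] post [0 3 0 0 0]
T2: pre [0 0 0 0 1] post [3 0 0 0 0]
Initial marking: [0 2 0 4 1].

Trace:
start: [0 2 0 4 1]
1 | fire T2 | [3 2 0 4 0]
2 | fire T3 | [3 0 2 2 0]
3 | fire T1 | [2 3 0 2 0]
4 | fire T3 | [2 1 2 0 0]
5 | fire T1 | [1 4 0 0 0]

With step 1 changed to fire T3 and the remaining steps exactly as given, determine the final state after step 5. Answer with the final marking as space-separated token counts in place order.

0 0 2 2 1

(re-executing from step 1 with the substitution; state before step 1: [0 2 0 4 1])
1 | fire T3 | [0 0 2 2 1]
2 | fire T3 | [0 0 2 2 1]
3 | fire T1 | [0 0 2 2 1]
4 | fire T3 | [0 0 2 2 1]
5 | fire T1 | [0 0 2 2 1]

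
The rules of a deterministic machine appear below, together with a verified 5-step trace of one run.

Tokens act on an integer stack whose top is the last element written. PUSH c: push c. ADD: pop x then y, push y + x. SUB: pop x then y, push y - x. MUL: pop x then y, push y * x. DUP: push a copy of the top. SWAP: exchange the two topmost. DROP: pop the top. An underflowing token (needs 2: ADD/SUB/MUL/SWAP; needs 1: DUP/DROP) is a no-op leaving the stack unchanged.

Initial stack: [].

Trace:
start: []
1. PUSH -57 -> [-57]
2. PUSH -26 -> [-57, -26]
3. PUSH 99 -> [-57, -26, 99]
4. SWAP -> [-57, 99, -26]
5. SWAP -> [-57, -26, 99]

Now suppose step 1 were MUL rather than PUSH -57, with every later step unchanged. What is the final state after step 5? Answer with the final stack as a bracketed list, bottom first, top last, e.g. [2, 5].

[-26, 99]

(re-executing from step 1 with the substitution; state before step 1: [])
1. MUL -> []
2. PUSH -26 -> [-26]
3. PUSH 99 -> [-26, 99]
4. SWAP -> [99, -26]
5. SWAP -> [-26, 99]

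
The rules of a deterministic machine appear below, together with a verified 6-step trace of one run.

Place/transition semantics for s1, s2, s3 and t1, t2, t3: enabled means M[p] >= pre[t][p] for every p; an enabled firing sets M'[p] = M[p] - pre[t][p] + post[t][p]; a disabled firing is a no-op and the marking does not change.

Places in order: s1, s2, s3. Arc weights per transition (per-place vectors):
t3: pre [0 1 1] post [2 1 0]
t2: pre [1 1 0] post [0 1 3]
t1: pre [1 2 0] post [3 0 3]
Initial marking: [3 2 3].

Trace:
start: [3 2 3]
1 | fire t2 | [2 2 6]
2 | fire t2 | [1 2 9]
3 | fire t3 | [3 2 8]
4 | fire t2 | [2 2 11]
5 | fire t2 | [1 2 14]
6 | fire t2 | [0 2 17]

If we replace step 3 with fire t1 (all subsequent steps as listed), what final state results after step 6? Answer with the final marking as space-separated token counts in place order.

3 0 12

(re-executing from step 3 with the substitution; state before step 3: [1 2 9])
3 | fire t1 | [3 0 12]
4 | fire t2 | [3 0 12]
5 | fire t2 | [3 0 12]
6 | fire t2 | [3 0 12]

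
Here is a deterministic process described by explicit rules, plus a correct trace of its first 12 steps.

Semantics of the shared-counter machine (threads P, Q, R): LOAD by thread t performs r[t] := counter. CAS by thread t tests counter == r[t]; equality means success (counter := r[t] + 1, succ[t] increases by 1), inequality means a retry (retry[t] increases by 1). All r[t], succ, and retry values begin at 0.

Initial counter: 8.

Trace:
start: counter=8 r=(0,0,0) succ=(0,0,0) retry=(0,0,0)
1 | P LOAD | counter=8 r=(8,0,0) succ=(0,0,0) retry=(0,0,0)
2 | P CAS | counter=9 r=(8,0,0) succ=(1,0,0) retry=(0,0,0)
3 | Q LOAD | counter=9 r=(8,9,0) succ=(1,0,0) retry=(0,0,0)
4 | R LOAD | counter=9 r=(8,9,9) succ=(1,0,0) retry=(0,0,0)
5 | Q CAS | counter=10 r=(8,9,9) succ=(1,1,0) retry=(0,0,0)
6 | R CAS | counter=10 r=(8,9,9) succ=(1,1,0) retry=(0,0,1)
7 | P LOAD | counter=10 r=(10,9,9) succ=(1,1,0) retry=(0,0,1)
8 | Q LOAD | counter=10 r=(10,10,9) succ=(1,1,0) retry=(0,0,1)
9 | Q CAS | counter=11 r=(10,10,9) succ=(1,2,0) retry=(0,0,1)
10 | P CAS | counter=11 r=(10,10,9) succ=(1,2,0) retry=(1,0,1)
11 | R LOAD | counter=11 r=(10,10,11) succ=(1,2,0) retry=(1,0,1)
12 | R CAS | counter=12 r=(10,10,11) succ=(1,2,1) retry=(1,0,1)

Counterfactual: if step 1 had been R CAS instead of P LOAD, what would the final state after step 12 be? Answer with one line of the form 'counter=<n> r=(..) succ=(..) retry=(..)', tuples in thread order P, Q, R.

(re-executing from step 1 with the substitution; state before step 1: counter=8 r=(0,0,0) succ=(0,0,0) retry=(0,0,0))
1 | R CAS | counter=8 r=(0,0,0) succ=(0,0,0) retry=(0,0,1)
2 | P CAS | counter=8 r=(0,0,0) succ=(0,0,0) retry=(1,0,1)
3 | Q LOAD | counter=8 r=(0,8,0) succ=(0,0,0) retry=(1,0,1)
4 | R LOAD | counter=8 r=(0,8,8) succ=(0,0,0) retry=(1,0,1)
5 | Q CAS | counter=9 r=(0,8,8) succ=(0,1,0) retry=(1,0,1)
6 | R CAS | counter=9 r=(0,8,8) succ=(0,1,0) retry=(1,0,2)
7 | P LOAD | counter=9 r=(9,8,8) succ=(0,1,0) retry=(1,0,2)
8 | Q LOAD | counter=9 r=(9,9,8) succ=(0,1,0) retry=(1,0,2)
9 | Q CAS | counter=10 r=(9,9,8) succ=(0,2,0) retry=(1,0,2)
10 | P CAS | counter=10 r=(9,9,8) succ=(0,2,0) retry=(2,0,2)
11 | R LOAD | counter=10 r=(9,9,10) succ=(0,2,0) retry=(2,0,2)
12 | R CAS | counter=11 r=(9,9,10) succ=(0,2,1) retry=(2,0,2)

counter=11 r=(9,9,10) succ=(0,2,1) retry=(2,0,2)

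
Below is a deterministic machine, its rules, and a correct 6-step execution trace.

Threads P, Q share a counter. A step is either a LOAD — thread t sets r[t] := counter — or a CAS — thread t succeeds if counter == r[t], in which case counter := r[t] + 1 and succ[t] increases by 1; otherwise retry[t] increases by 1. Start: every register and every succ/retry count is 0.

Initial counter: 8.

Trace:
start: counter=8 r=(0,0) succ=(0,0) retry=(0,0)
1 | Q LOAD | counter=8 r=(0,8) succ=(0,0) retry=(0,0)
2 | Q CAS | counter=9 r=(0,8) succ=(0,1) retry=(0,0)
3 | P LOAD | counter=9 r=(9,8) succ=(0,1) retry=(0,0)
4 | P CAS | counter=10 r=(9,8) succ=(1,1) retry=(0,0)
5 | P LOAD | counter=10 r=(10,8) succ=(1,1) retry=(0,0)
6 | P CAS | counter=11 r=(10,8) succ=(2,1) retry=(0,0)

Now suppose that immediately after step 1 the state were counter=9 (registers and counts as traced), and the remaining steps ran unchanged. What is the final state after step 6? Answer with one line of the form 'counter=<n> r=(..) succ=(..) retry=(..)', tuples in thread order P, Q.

state after step 1 := counter=9 r=(0,8) succ=(0,0) retry=(0,0)
2 | Q CAS | counter=9 r=(0,8) succ=(0,0) retry=(0,1)
3 | P LOAD | counter=9 r=(9,8) succ=(0,0) retry=(0,1)
4 | P CAS | counter=10 r=(9,8) succ=(1,0) retry=(0,1)
5 | P LOAD | counter=10 r=(10,8) succ=(1,0) retry=(0,1)
6 | P CAS | counter=11 r=(10,8) succ=(2,0) retry=(0,1)

counter=11 r=(10,8) succ=(2,0) retry=(0,1)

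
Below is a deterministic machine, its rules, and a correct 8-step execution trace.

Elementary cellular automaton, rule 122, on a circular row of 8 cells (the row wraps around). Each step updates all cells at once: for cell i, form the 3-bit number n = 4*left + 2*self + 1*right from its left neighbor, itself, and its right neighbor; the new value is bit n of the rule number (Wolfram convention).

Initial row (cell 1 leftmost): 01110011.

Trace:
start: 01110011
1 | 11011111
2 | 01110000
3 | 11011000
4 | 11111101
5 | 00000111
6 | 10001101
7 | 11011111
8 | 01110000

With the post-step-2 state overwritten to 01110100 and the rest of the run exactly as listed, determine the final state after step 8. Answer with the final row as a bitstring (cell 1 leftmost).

01110000

state after step 2 := 01110100
3 | 11011010
4 | 11111101
5 | 00000111
6 | 10001101
7 | 11011111
8 | 01110000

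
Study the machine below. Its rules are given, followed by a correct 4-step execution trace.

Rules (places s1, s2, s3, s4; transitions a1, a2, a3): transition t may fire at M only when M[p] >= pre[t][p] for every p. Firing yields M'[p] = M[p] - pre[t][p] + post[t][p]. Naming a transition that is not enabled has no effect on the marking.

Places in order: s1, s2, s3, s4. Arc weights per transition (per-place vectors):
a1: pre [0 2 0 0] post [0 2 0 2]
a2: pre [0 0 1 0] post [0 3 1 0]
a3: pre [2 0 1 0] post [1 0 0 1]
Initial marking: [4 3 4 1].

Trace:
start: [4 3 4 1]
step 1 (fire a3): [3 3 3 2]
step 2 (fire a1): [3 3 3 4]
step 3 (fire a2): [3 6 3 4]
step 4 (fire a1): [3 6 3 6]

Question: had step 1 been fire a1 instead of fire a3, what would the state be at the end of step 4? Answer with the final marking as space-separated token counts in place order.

(re-executing from step 1 with the substitution; state before step 1: [4 3 4 1])
step 1 (fire a1): [4 3 4 3]
step 2 (fire a1): [4 3 4 5]
step 3 (fire a2): [4 6 4 5]
step 4 (fire a1): [4 6 4 7]

4 6 4 7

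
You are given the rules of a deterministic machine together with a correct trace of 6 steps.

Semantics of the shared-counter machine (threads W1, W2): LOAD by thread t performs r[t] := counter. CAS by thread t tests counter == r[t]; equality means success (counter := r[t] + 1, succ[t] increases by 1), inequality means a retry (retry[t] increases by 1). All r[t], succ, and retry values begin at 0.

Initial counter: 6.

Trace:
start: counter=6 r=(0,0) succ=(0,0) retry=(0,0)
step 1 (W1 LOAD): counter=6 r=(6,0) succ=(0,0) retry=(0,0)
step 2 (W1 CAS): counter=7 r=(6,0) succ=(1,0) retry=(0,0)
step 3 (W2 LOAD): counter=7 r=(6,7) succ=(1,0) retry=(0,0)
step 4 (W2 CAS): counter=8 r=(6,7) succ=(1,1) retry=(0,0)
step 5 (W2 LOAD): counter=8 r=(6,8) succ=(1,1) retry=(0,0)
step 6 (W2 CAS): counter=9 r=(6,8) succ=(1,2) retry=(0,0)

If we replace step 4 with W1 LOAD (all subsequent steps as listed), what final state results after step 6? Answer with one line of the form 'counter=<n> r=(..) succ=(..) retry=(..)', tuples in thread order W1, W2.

(re-executing from step 4 with the substitution; state before step 4: counter=7 r=(6,7) succ=(1,0) retry=(0,0))
step 4 (W1 LOAD): counter=7 r=(7,7) succ=(1,0) retry=(0,0)
step 5 (W2 LOAD): counter=7 r=(7,7) succ=(1,0) retry=(0,0)
step 6 (W2 CAS): counter=8 r=(7,7) succ=(1,1) retry=(0,0)

counter=8 r=(7,7) succ=(1,1) retry=(0,0)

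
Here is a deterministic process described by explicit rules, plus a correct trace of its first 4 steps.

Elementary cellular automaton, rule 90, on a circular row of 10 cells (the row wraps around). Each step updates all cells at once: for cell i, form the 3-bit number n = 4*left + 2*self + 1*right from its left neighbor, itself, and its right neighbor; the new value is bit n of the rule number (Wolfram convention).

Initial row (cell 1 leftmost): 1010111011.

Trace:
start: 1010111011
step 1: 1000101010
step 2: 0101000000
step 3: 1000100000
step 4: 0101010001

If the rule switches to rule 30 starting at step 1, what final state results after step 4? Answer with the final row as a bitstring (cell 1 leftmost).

(re-executing steps 1..4 under rule 30; state before step 1: 1010111011)
step 1: 0010100010
step 2: 0110110111
step 3: 0100100100
step 4: 1111111110

1111111110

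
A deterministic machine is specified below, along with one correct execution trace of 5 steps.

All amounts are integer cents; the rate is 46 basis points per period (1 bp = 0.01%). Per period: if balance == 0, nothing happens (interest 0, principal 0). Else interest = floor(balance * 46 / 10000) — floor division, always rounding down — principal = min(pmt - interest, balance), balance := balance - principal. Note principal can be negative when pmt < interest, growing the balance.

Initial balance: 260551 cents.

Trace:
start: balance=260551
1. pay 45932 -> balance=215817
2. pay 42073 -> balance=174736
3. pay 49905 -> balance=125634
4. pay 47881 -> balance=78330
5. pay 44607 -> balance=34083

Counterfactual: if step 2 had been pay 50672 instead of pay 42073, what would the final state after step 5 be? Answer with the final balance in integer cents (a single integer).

(re-executing from step 2 with the substitution; state before step 2: balance=215817)
2. pay 50672 -> balance=166137
3. pay 49905 -> balance=116996
4. pay 47881 -> balance=69653
5. pay 44607 -> balance=25366

25366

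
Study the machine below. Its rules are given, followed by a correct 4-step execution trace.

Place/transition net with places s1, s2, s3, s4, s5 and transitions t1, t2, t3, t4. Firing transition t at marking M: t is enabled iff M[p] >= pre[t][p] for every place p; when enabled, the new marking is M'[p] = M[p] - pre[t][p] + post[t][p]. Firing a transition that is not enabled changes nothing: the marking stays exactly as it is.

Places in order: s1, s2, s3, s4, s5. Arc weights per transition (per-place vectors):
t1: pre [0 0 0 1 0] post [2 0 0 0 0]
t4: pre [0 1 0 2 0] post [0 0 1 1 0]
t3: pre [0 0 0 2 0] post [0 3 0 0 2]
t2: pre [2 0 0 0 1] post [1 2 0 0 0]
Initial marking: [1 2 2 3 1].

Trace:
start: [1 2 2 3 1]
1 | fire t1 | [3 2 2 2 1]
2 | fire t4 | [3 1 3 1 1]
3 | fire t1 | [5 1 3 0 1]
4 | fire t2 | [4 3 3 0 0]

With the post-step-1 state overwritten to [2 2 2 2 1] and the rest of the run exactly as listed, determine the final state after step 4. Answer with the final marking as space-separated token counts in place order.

state after step 1 := [2 2 2 2 1]
2 | fire t4 | [2 1 3 1 1]
3 | fire t1 | [4 1 3 0 1]
4 | fire t2 | [3 3 3 0 0]

3 3 3 0 0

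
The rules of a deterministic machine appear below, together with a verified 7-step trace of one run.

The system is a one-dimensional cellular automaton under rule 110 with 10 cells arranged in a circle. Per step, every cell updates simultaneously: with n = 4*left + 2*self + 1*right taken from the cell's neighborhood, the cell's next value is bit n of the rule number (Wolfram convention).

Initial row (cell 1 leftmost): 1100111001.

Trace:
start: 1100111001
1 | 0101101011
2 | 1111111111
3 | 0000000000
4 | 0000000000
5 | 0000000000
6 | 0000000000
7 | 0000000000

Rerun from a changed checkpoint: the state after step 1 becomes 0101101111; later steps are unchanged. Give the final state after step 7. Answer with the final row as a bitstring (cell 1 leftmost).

0011010111

state after step 1 := 0101101111
2 | 1111111001
3 | 0000001011
4 | 0000011111
5 | 0000110001
6 | 0001110011
7 | 0011010111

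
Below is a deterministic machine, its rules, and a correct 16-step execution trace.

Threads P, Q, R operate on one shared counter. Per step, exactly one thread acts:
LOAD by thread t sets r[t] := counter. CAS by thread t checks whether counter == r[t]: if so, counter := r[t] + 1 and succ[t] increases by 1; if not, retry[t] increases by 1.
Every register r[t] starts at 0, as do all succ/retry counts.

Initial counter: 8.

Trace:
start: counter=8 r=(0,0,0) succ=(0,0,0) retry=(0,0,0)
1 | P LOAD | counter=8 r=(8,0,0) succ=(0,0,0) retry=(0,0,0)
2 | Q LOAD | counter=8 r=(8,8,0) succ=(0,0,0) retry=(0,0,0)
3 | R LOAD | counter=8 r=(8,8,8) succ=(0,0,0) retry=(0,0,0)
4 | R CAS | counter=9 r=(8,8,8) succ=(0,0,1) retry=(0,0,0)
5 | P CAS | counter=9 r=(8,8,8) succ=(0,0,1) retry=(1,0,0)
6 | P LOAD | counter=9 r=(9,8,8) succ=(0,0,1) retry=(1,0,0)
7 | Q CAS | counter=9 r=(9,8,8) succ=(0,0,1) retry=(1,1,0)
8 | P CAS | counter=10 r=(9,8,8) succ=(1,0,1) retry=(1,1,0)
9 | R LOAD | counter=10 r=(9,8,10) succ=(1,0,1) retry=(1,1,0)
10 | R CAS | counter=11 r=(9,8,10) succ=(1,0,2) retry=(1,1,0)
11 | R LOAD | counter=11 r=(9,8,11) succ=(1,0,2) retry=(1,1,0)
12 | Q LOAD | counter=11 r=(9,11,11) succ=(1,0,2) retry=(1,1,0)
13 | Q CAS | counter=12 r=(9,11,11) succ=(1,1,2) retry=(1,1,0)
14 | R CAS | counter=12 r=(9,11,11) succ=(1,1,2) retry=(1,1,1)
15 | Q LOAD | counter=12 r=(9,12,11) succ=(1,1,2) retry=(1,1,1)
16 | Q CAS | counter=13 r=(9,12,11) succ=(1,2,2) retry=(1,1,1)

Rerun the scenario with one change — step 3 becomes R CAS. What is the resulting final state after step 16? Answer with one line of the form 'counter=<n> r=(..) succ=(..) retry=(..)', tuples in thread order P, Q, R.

counter=13 r=(9,12,11) succ=(2,2,1) retry=(0,1,3)

(re-executing from step 3 with the substitution; state before step 3: counter=8 r=(8,8,0) succ=(0,0,0) retry=(0,0,0))
3 | R CAS | counter=8 r=(8,8,0) succ=(0,0,0) retry=(0,0,1)
4 | R CAS | counter=8 r=(8,8,0) succ=(0,0,0) retry=(0,0,2)
5 | P CAS | counter=9 r=(8,8,0) succ=(1,0,0) retry=(0,0,2)
6 | P LOAD | counter=9 r=(9,8,0) succ=(1,0,0) retry=(0,0,2)
7 | Q CAS | counter=9 r=(9,8,0) succ=(1,0,0) retry=(0,1,2)
8 | P CAS | counter=10 r=(9,8,0) succ=(2,0,0) retry=(0,1,2)
9 | R LOAD | counter=10 r=(9,8,10) succ=(2,0,0) retry=(0,1,2)
10 | R CAS | counter=11 r=(9,8,10) succ=(2,0,1) retry=(0,1,2)
11 | R LOAD | counter=11 r=(9,8,11) succ=(2,0,1) retry=(0,1,2)
12 | Q LOAD | counter=11 r=(9,11,11) succ=(2,0,1) retry=(0,1,2)
13 | Q CAS | counter=12 r=(9,11,11) succ=(2,1,1) retry=(0,1,2)
14 | R CAS | counter=12 r=(9,11,11) succ=(2,1,1) retry=(0,1,3)
15 | Q LOAD | counter=12 r=(9,12,11) succ=(2,1,1) retry=(0,1,3)
16 | Q CAS | counter=13 r=(9,12,11) succ=(2,2,1) retry=(0,1,3)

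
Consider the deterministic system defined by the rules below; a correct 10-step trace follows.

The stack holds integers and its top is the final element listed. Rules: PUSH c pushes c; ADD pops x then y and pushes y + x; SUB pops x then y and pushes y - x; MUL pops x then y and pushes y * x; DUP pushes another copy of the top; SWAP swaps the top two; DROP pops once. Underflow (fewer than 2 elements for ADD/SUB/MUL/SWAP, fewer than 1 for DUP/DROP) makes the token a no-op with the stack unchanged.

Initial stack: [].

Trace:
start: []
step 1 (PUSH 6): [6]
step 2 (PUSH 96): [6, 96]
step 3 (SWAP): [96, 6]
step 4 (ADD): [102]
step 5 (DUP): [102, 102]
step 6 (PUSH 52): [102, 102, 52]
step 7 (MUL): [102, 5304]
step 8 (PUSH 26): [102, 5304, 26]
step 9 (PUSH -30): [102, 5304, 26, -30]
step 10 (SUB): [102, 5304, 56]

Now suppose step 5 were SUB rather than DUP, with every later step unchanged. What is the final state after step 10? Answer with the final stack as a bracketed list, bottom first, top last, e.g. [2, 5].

(re-executing from step 5 with the substitution; state before step 5: [102])
step 5 (SUB): [102]
step 6 (PUSH 52): [102, 52]
step 7 (MUL): [5304]
step 8 (PUSH 26): [5304, 26]
step 9 (PUSH -30): [5304, 26, -30]
step 10 (SUB): [5304, 56]

[5304, 56]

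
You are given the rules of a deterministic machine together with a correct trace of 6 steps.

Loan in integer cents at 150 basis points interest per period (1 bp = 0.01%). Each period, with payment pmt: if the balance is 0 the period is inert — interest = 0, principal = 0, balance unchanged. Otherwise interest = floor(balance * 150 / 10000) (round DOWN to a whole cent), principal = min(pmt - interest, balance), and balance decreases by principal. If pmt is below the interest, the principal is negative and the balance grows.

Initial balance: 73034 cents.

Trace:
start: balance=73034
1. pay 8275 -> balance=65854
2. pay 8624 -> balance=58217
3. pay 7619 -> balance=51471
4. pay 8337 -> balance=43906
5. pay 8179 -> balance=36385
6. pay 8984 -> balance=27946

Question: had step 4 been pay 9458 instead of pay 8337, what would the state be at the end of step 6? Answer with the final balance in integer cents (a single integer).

26791

(re-executing from step 4 with the substitution; state before step 4: balance=51471)
4. pay 9458 -> balance=42785
5. pay 8179 -> balance=35247
6. pay 8984 -> balance=26791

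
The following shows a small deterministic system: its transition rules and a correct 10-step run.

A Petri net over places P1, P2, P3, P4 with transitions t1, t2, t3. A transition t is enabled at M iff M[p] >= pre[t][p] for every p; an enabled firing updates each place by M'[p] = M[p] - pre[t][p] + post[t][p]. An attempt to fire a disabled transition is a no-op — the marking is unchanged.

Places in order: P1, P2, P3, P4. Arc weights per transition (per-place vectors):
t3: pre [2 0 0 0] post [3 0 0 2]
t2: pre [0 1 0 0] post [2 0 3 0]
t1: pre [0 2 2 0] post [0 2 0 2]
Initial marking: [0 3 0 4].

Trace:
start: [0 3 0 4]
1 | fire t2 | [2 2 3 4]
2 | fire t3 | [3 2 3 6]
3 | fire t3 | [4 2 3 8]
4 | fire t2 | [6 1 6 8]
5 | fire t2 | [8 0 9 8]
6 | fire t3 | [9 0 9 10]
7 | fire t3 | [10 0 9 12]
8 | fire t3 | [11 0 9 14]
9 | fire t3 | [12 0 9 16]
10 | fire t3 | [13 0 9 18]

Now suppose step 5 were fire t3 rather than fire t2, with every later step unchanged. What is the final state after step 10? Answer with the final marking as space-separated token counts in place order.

(re-executing from step 5 with the substitution; state before step 5: [6 1 6 8])
5 | fire t3 | [7 1 6 10]
6 | fire t3 | [8 1 6 12]
7 | fire t3 | [9 1 6 14]
8 | fire t3 | [10 1 6 16]
9 | fire t3 | [11 1 6 18]
10 | fire t3 | [12 1 6 20]

12 1 6 20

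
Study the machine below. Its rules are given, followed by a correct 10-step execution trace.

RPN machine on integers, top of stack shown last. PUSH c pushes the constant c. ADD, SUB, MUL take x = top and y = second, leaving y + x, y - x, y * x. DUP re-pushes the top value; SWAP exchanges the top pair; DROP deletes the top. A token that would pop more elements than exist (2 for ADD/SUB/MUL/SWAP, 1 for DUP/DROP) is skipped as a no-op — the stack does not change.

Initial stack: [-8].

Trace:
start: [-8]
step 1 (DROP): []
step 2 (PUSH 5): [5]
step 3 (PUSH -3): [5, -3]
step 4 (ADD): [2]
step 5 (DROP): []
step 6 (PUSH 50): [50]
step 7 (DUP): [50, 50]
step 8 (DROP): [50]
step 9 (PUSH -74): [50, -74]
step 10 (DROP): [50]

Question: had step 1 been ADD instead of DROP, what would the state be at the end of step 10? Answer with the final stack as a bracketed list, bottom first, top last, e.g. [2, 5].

(re-executing from step 1 with the substitution; state before step 1: [-8])
step 1 (ADD): [-8]
step 2 (PUSH 5): [-8, 5]
step 3 (PUSH -3): [-8, 5, -3]
step 4 (ADD): [-8, 2]
step 5 (DROP): [-8]
step 6 (PUSH 50): [-8, 50]
step 7 (DUP): [-8, 50, 50]
step 8 (DROP): [-8, 50]
step 9 (PUSH -74): [-8, 50, -74]
step 10 (DROP): [-8, 50]

[-8, 50]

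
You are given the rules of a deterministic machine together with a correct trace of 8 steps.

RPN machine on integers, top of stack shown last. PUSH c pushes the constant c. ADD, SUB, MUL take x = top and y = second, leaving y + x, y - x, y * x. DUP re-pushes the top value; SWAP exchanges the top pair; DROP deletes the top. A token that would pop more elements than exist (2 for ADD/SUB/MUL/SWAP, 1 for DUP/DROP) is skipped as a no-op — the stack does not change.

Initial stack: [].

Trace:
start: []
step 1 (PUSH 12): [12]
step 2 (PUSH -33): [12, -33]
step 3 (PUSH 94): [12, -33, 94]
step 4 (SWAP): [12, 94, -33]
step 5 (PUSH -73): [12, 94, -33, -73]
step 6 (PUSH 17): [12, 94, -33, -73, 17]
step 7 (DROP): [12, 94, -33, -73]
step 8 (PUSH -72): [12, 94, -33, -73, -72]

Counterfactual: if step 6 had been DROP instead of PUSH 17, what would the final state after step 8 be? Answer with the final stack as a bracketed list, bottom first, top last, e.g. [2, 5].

(re-executing from step 6 with the substitution; state before step 6: [12, 94, -33, -73])
step 6 (DROP): [12, 94, -33]
step 7 (DROP): [12, 94]
step 8 (PUSH -72): [12, 94, -72]

[12, 94, -72]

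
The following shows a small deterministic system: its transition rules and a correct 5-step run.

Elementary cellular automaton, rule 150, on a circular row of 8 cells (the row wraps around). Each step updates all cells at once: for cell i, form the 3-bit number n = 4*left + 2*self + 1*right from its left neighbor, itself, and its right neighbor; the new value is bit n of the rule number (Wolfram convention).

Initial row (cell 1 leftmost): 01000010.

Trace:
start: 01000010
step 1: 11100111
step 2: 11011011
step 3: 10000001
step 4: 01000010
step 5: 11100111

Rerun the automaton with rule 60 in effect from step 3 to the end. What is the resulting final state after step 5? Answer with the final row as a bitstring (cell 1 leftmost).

(re-executing steps 3..5 under rule 60; state before step 3: 11011011)
step 3: 00110110
step 4: 00101101
step 5: 10111011

10111011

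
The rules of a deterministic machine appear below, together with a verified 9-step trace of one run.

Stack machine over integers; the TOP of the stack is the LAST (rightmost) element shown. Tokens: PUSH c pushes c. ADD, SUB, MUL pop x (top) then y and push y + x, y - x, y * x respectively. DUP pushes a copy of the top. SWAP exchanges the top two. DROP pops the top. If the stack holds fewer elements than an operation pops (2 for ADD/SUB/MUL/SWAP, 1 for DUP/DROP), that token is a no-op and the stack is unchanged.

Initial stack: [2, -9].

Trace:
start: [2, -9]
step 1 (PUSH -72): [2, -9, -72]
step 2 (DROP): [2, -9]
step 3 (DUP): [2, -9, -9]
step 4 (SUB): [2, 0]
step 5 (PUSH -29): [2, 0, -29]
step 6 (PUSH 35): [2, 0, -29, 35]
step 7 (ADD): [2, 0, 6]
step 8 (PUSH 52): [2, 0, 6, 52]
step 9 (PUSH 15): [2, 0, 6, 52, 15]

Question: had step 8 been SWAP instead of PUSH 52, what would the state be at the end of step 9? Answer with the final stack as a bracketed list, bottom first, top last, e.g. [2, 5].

[2, 6, 0, 15]

(re-executing from step 8 with the substitution; state before step 8: [2, 0, 6])
step 8 (SWAP): [2, 6, 0]
step 9 (PUSH 15): [2, 6, 0, 15]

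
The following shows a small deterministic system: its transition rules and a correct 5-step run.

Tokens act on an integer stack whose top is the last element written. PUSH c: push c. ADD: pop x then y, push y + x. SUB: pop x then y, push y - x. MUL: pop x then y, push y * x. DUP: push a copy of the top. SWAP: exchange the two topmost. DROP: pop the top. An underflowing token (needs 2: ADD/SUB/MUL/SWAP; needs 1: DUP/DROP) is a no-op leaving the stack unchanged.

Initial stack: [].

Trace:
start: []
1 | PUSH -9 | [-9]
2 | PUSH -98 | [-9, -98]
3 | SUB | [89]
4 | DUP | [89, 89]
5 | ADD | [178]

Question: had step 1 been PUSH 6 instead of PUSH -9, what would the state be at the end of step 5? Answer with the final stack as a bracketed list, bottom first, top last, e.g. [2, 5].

[208]

(re-executing from step 1 with the substitution; state before step 1: [])
1 | PUSH 6 | [6]
2 | PUSH -98 | [6, -98]
3 | SUB | [104]
4 | DUP | [104, 104]
5 | ADD | [208]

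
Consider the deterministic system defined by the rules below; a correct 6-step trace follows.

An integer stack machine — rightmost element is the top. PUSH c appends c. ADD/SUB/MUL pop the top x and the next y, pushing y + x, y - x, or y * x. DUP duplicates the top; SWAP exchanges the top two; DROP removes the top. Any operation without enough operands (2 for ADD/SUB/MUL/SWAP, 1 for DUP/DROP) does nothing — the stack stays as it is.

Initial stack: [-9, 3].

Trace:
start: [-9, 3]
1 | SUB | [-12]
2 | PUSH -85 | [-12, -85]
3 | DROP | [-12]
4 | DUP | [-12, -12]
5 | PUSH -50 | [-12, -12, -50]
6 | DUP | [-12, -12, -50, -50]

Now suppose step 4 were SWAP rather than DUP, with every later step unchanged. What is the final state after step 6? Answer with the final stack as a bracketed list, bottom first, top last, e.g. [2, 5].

[-12, -50, -50]

(re-executing from step 4 with the substitution; state before step 4: [-12])
4 | SWAP | [-12]
5 | PUSH -50 | [-12, -50]
6 | DUP | [-12, -50, -50]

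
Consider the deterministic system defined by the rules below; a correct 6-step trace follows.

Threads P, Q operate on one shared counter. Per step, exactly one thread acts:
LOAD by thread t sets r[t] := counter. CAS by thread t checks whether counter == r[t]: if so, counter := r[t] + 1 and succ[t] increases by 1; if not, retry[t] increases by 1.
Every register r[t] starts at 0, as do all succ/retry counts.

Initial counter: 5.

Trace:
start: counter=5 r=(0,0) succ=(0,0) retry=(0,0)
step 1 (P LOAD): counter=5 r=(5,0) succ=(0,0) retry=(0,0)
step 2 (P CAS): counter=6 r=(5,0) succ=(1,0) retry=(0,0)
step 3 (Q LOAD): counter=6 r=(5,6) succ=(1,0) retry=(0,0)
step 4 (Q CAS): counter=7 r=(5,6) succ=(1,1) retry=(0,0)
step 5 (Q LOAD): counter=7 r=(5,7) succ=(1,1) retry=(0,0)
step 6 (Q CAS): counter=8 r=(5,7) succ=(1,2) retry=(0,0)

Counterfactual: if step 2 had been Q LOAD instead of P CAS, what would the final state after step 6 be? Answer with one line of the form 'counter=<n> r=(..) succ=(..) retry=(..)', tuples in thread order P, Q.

(re-executing from step 2 with the substitution; state before step 2: counter=5 r=(5,0) succ=(0,0) retry=(0,0))
step 2 (Q LOAD): counter=5 r=(5,5) succ=(0,0) retry=(0,0)
step 3 (Q LOAD): counter=5 r=(5,5) succ=(0,0) retry=(0,0)
step 4 (Q CAS): counter=6 r=(5,5) succ=(0,1) retry=(0,0)
step 5 (Q LOAD): counter=6 r=(5,6) succ=(0,1) retry=(0,0)
step 6 (Q CAS): counter=7 r=(5,6) succ=(0,2) retry=(0,0)

counter=7 r=(5,6) succ=(0,2) retry=(0,0)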